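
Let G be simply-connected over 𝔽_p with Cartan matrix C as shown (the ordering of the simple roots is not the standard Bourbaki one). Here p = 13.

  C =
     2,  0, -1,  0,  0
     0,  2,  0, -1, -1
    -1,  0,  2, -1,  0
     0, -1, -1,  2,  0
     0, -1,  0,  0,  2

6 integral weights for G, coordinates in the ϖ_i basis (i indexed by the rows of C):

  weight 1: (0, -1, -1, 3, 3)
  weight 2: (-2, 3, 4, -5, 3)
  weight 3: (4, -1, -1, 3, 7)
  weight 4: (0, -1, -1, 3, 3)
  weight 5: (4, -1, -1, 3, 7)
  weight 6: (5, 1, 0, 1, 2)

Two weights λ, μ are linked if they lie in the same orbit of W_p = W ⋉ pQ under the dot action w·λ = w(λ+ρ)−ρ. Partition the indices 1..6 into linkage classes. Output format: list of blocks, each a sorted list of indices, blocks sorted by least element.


Root system A_5: the 5×5 matrix C matches after relabeling.

Ā_13 reps of the 6 weights (A_5, coords as presented):

    1: (1, 0, 0, 4, 4)
    2: (1, 0, 0, 4, 4)
    3: (1, 0, 0, 4, 4)
    4: (1, 0, 0, 4, 4)
    5: (1, 0, 0, 4, 4)
    6: (5, 2, 1, 2, 2)

Linkage partition of the 6 weights (2 classes, p=13):

[[1, 2, 3, 4, 5], [6]]


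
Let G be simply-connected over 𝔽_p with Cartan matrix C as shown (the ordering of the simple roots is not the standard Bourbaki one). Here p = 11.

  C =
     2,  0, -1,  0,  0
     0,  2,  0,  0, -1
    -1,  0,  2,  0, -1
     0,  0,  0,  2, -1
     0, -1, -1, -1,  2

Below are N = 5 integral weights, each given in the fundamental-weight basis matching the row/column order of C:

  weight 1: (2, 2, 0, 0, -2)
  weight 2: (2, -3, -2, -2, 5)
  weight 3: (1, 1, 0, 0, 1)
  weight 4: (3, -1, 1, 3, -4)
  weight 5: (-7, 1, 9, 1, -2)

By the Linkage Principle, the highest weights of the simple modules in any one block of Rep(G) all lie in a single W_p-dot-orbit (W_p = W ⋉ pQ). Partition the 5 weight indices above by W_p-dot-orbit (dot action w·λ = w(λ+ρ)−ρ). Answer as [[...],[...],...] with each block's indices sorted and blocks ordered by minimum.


Type D_5, rank 5, |W|=1920; reorder rows/cols to standard.

Folding the 5 weights λ_j+ρ into Ā_11 (reps in the given 5-coord order):

  λ_1+ρ ↦ (3, 2, 0, 0, 1);  λ_2+ρ ↦ (2, 2, 1, 1, 2);  λ_3+ρ ↦ (2, 2, 1, 1, 2);  λ_4+ρ ↦ (3, 2, 0, 0, 1);  λ_5+ρ ↦ (4, 0, 1, 0, 1)

Grouping the 5 weights by Ā_11-representative: 3 linkage classes.

[[1, 4], [2, 3], [5]]


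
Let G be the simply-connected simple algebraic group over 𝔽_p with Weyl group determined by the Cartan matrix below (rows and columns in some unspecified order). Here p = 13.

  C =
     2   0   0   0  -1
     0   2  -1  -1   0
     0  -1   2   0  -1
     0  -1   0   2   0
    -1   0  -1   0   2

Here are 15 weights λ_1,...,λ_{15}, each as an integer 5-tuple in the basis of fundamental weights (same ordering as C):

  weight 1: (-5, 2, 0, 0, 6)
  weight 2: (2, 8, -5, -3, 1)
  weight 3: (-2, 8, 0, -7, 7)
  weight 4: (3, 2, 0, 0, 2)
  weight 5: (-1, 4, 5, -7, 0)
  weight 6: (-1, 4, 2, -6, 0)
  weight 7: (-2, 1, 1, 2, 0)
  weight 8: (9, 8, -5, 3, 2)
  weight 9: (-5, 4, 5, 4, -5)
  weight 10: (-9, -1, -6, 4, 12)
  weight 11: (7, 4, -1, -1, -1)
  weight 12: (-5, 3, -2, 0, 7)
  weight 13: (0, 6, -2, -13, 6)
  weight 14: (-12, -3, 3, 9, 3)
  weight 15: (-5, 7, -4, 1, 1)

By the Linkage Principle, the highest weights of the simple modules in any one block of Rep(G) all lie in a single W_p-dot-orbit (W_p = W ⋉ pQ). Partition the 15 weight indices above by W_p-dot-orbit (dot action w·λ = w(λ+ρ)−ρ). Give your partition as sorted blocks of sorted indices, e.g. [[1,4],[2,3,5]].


Root system A_5: the 5×5 matrix C matches after relabeling.

Folding the 15 weights λ_j+ρ into Ā_13 (reps in the given 5-coord order):

  [1] (4, 3, 1, 1, 3)
  [2] (1, 3, 2, 2, 2)
  [3] (4, 3, 1, 1, 3)
  [4] (4, 3, 1, 1, 3)
  [5] (0, 1, 5, 5, 1)
  [6] (0, 0, 3, 5, 1)
  [7] (1, 2, 2, 3, 0)
  [8] (0, 0, 3, 5, 1)
  [9] (1, 3, 2, 2, 2)
  [10] (8, 5, 0, 0, 0)
  [11] (8, 5, 0, 0, 0)
  [12] (4, 3, 1, 1, 3)
  [13] (0, 1, 5, 5, 1)
  [14] (1, 3, 2, 2, 2)
  [15] (1, 3, 2, 2, 2)

Grouping the 15 weights by Ā_13-representative: 6 linkage classes.

[[1, 3, 4, 12], [2, 9, 14, 15], [5, 13], [6, 8], [7], [10, 11]]


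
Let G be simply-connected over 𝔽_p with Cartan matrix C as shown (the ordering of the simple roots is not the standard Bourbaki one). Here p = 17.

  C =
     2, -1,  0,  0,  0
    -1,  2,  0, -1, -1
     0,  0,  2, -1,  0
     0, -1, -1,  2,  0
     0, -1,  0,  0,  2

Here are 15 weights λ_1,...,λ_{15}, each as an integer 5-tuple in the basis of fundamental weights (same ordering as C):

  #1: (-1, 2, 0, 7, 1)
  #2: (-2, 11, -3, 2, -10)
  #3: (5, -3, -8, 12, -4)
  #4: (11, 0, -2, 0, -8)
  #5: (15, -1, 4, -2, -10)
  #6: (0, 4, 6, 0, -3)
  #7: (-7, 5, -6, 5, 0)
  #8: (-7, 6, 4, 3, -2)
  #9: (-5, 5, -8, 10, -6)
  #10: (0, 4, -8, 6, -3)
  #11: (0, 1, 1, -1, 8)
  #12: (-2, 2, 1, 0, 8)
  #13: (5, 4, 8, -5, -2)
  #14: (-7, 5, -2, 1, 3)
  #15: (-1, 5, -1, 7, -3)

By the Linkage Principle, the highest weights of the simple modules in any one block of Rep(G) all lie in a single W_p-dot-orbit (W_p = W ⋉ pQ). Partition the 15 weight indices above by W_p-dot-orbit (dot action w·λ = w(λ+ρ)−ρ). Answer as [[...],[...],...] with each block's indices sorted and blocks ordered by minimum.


D_5 Cartan matrix, 5 simple roots permuted; ρ=(1,1,1,1,1).

Each λ_j+ρ reduced to Ā_17; 5-tuples below use C's row order:

    λ_1 → (0, 3, 1, 0, 2)
    λ_2 → (1, 2, 2, 0, 9)
    λ_3 → (1, 3, 7, 0, 2)
    λ_4 → (6, 0, 5, 1, 1)
    λ_5 → (6, 0, 5, 1, 1)
    λ_6 → (1, 3, 7, 0, 2)
    λ_7 → (6, 0, 5, 1, 1)
    λ_8 → (6, 0, 5, 1, 1)
    λ_9 → (1, 3, 7, 0, 2)
    λ_10 → (1, 3, 7, 0, 2)
    λ_11 → (1, 2, 2, 0, 9)
    λ_12 → (1, 2, 2, 0, 9)
    λ_13 → (6, 0, 5, 1, 1)
    λ_14 → (6, 0, 1, 1, 4)
    λ_15 → (0, 3, 1, 0, 2)

Linkage partition of the 15 weights (5 classes, p=17):

[[1, 15], [2, 11, 12], [3, 6, 9, 10], [4, 5, 7, 8, 13], [14]]


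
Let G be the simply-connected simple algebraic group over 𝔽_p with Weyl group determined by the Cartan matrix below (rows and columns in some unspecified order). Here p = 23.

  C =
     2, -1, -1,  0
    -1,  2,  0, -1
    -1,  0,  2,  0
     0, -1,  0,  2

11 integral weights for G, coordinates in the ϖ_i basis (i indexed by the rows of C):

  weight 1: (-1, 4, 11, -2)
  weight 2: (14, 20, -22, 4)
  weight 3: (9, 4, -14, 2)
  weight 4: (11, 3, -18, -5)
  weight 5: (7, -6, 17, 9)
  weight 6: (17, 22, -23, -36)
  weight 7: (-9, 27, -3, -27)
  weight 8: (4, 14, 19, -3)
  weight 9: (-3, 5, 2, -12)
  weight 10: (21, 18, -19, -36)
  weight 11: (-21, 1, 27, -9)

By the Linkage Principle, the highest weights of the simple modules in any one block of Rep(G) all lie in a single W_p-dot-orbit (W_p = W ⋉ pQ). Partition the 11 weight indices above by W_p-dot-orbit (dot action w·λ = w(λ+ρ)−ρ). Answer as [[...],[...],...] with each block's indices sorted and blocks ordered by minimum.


Cartan matrix: type A_4 (|W|=120); un-permuting the 4 rows.

Alcove-folded reps (p=23, 11 weights, presented ϖ-order):

  1: (0, 4, 12, 1);  2: (3, 2, 3, 13);  3: (3, 2, 10, 3);  4: (0, 4, 12, 1);  5: (3, 2, 10, 3);  6: (0, 4, 12, 1);  7: (3, 2, 3, 13);  8: (3, 2, 3, 13);  9: (1, 2, 4, 4);  10: (0, 4, 12, 1);  11: (3, 2, 3, 13)

4 distinct reps among the 11 weights ⇒ 4 W_23-linkage classes:

[[1, 4, 6, 10], [2, 7, 8, 11], [3, 5], [9]]


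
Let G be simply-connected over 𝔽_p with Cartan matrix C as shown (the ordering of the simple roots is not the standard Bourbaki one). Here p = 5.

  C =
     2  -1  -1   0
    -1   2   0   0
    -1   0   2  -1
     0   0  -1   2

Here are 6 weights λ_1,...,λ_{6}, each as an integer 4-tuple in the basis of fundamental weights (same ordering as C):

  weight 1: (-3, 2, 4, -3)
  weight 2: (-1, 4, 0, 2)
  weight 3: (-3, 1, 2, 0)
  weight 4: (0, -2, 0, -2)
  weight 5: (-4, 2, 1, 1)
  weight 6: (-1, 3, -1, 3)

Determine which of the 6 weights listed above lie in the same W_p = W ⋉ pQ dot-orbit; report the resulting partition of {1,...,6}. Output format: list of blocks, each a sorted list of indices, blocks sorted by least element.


Type A_4, rank 4, |W|=120; reorder rows/cols to standard.

Ā_5 reps of the 6 weights (A_4, coords as presented):

  1: (2, 0, 1, 1)
  2: (0, 1, 0, 1)
  3: (2, 0, 1, 1)
  4: (0, 1, 0, 1)
  5: (2, 0, 1, 1)
  6: (0, 1, 0, 1)

The 6 indices split into 2 linkage classes (same alcove rep ⇔ same W_5-dot-orbit):

[[1, 3, 5], [2, 4, 6]]


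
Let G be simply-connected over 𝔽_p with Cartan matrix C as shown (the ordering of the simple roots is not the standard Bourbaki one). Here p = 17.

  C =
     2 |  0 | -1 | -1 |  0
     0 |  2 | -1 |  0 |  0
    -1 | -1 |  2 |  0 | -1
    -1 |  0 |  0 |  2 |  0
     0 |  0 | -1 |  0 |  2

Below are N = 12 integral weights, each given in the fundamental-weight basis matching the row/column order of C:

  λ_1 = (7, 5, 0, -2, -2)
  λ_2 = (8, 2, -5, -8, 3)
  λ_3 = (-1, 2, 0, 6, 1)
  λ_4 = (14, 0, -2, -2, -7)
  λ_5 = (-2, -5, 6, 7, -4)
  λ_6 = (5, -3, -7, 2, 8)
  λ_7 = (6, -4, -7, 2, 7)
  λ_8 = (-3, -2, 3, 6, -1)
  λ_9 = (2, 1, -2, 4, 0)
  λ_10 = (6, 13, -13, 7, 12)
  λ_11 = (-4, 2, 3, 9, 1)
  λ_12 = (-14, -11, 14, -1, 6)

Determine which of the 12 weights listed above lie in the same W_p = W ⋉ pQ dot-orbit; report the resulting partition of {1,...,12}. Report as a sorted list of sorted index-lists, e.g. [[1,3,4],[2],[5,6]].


Dynkin diagram of C (from the 8 off-diagonal −1 entries): D_5.

Each λ_j+ρ reduced to Ā_17; 5-tuples below use C's row order:

  λ_1 → (2, 6, 0, 1, 1) · λ_2 → (2, 1, 1, 5, 0) · λ_3 → (0, 3, 1, 7, 2) · λ_4 → (2, 6, 0, 1, 1) · λ_5 → (0, 3, 1, 7, 2) · λ_6 → (2, 6, 0, 1, 1) · λ_7 → (2, 6, 0, 1, 1) · λ_8 → (2, 1, 1, 5, 0) · λ_9 → (2, 1, 1, 5, 0) · λ_10 → (2, 1, 1, 5, 0) · λ_11 → (0, 3, 1, 7, 2) · λ_12 → (2, 1, 1, 5, 0)

3 distinct reps among the 12 weights ⇒ 3 W_17-linkage classes:

[[1, 4, 6, 7], [2, 8, 9, 10, 12], [3, 5, 11]]


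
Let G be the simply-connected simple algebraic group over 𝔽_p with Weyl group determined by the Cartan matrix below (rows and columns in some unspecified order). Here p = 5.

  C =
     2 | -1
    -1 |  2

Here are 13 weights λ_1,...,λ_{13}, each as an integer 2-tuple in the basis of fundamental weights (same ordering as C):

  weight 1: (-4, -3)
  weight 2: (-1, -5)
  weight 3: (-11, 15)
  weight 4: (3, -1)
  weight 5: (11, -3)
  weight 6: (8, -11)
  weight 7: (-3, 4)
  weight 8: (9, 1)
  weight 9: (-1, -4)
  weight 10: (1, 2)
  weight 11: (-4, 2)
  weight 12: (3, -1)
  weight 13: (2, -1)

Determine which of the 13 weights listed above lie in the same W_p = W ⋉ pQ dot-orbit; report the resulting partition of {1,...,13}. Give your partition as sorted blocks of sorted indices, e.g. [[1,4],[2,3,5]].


Type A_2, rank 2, |W|=6; reorder rows/cols to standard.

Each λ_j+ρ reduced to Ā_5; 2-tuples below use C's row order:

  λ_1+ρ ↦ (2, 3) · λ_2+ρ ↦ (4, 0) · λ_3+ρ ↦ (4, 0) · λ_4+ρ ↦ (4, 0) · λ_5+ρ ↦ (2, 3) · λ_6+ρ ↦ (4, 0) · λ_7+ρ ↦ (2, 3) · λ_8+ρ ↦ (2, 3) · λ_9+ρ ↦ (3, 0) · λ_10+ρ ↦ (2, 3) · λ_11+ρ ↦ (3, 0) · λ_12+ρ ↦ (4, 0) · λ_13+ρ ↦ (3, 0)

3 distinct reps among the 13 weights ⇒ 3 W_5-linkage classes:

[[1, 5, 7, 8, 10], [2, 3, 4, 6, 12], [9, 11, 13]]


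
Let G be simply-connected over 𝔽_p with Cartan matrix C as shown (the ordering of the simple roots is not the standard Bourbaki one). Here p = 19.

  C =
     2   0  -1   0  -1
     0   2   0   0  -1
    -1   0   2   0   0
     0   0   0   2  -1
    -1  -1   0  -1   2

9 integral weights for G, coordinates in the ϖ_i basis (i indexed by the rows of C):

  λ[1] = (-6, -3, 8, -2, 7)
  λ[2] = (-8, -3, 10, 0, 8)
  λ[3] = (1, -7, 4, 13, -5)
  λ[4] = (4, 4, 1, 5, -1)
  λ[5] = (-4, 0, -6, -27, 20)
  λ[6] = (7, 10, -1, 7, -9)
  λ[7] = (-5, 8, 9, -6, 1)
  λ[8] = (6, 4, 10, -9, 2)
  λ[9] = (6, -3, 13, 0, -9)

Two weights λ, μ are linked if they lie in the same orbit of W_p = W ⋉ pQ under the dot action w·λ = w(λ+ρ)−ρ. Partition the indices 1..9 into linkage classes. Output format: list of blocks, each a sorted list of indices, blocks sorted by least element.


D_5 Cartan matrix, 5 simple roots permuted; ρ=(1,1,1,1,1).

Each λ_j+ρ reduced to Ā_19; 5-tuples below use C's row order:

  1: (5, 2, 4, 1, 0);  2: (5, 2, 4, 1, 0);  3: (3, 2, 3, 2, 2);  4: (1, 5, 2, 6, 0);  5: (1, 5, 2, 6, 0);  6: (0, 3, 0, 0, 8);  7: (3, 2, 3, 2, 2);  8: (5, 2, 4, 1, 0);  9: (5, 2, 4, 1, 0)

These 9 weights hit 4 W_19-dot-orbits; sizes (4, 2, 2, 1):

[[1, 2, 8, 9], [3, 7], [4, 5], [6]]


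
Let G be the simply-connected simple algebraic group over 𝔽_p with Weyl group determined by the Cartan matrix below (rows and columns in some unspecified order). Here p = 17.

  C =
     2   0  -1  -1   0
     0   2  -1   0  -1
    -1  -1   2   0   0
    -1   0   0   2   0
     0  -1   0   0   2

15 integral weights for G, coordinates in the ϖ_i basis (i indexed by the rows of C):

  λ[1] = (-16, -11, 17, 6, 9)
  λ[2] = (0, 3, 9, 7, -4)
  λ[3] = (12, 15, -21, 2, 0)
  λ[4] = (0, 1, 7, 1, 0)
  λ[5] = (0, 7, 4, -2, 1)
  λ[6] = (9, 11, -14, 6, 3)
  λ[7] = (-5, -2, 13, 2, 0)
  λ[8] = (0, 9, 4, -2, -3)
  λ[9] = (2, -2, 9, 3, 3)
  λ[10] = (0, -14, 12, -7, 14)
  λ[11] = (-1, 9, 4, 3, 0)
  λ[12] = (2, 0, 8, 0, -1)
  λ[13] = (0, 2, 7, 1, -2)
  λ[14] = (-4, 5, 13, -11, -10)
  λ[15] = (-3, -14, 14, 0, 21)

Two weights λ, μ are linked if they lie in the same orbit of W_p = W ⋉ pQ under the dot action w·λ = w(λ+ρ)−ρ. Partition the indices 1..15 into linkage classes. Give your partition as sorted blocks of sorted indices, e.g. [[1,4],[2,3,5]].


Dynkin diagram of C (from the 8 off-diagonal −1 entries): A_5.

λ_j+ρ reflected into Ā_17 (⟨·,θ^∨⟩≤17); 5-tuples as given:

    [1] (0, 2, 7, 7, 1)
    [2] (1, 2, 8, 2, 1)
    [3] (3, 1, 9, 1, 0)
    [4] (1, 2, 8, 2, 1)
    [5] (0, 8, 5, 1, 2)
    [6] (3, 1, 9, 1, 0)
    [7] (3, 1, 9, 1, 0)
    [8] (0, 8, 5, 1, 2)
    [9] (3, 1, 9, 1, 0)
    [10] (0, 8, 5, 1, 2)
    [11] (0, 8, 5, 1, 2)
    [12] (3, 1, 9, 1, 0)
    [13] (1, 2, 8, 2, 1)
    [14] (8, 1, 2, 0, 3)
    [15] (0, 8, 5, 1, 2)

5 distinct reps among the 15 weights ⇒ 5 W_17-linkage classes:

[[1], [2, 4, 13], [3, 6, 7, 9, 12], [5, 8, 10, 11, 15], [14]]


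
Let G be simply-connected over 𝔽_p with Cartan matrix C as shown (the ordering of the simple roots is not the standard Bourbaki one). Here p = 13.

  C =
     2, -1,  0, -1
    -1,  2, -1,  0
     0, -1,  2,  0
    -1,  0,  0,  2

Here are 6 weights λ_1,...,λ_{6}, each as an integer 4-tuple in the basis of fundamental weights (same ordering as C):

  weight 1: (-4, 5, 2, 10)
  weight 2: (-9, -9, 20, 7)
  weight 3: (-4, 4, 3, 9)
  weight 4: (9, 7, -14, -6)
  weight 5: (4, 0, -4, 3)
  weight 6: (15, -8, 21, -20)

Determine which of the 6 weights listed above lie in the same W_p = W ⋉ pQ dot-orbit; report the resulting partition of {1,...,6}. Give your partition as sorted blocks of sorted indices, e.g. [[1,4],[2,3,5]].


Type A_4, rank 4, |W|=120; reorder rows/cols to standard.

Alcove-folded reps (p=13, 6 weights, presented ϖ-order):

    λ_1 → (3, 2, 1, 4)
    λ_2 → (0, 5, 3, 0)
    λ_3 → (3, 2, 1, 4)
    λ_4 → (0, 5, 3, 0)
    λ_5 → (3, 2, 1, 4)
    λ_6 → (3, 2, 1, 4)

Partition of {1..6} into 2 W_13-dot-orbits:

[[1, 3, 5, 6], [2, 4]]


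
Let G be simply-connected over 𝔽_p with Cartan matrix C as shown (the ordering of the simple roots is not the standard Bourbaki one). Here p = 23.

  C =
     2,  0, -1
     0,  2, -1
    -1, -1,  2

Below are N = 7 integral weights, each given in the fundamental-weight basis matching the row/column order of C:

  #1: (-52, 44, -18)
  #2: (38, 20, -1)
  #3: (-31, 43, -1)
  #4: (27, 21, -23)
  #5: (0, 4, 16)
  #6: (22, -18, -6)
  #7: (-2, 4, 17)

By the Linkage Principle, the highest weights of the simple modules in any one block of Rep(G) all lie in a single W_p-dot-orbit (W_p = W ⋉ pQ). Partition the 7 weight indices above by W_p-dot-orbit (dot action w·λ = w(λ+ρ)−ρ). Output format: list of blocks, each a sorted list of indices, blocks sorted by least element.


Cartan matrix: type A_3 (|W|=24); un-permuting the 3 rows.

λ_j+ρ reflected into Ā_23 (⟨·,θ^∨⟩≤23); 3-tuples as given:

  [1] (1, 5, 17) · [2] (14, 0, 2) · [3] (14, 0, 2) · [4] (1, 5, 17) · [5] (1, 5, 17) · [6] (1, 5, 17) · [7] (1, 5, 17)

2 distinct reps among the 7 weights ⇒ 2 W_23-linkage classes:

[[1, 4, 5, 6, 7], [2, 3]]


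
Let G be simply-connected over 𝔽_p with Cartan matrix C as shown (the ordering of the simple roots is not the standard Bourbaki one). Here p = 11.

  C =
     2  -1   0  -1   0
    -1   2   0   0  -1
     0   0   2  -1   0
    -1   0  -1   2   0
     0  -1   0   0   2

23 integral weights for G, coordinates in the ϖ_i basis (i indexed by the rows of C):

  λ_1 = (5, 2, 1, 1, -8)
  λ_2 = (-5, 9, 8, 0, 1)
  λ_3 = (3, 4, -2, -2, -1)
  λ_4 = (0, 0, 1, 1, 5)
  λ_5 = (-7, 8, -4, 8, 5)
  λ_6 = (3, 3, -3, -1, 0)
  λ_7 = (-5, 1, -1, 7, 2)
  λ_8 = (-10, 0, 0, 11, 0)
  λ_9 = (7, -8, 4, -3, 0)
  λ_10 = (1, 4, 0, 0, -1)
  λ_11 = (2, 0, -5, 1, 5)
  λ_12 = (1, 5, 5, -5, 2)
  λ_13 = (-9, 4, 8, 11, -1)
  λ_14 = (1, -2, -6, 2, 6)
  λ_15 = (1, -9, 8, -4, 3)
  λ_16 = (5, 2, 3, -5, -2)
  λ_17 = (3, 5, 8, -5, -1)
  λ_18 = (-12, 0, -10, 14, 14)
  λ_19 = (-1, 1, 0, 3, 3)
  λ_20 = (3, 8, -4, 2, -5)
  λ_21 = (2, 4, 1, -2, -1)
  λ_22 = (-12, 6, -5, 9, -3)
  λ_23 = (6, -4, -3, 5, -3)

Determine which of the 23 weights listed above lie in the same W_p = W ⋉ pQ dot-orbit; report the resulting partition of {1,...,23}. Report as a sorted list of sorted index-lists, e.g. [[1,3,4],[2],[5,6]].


A_5 Cartan matrix, 5 simple roots permuted; ρ=(1,1,1,1,1).

λ_j+ρ reflected into Ā_11 (⟨·,θ^∨⟩≤11); 5-tuples as given:

  [1] (2, 4, 0, 2, 1);  [2] (1, 1, 1, 2, 5);  [3] (2, 5, 1, 1, 0);  [4] (1, 1, 1, 2, 5);  [5] (2, 2, 0, 4, 1);  [6] (2, 4, 0, 2, 1);  [7] (2, 2, 0, 4, 1);  [8] (1, 1, 1, 2, 5);  [9] (1, 0, 3, 1, 6);  [10] (2, 5, 1, 1, 0);  [11] (1, 1, 1, 2, 5);  [12] (2, 4, 0, 2, 1);  [13] (2, 5, 1, 1, 0);  [14] (1, 0, 3, 1, 6);  [15] (2, 2, 0, 4, 1);  [16] (2, 2, 0, 4, 1);  [17] (0, 2, 1, 4, 4);  [18] (0, 2, 1, 4, 4);  [19] (0, 2, 1, 4, 4);  [20] (2, 4, 0, 2, 1);  [21] (2, 5, 1, 1, 0);  [22] (0, 2, 1, 4, 4);  [23] (2, 2, 0, 4, 1)

Grouping the 23 weights by Ā_11-representative: 6 linkage classes.

[[1, 6, 12, 20], [2, 4, 8, 11], [3, 10, 13, 21], [5, 7, 15, 16, 23], [9, 14], [17, 18, 19, 22]]


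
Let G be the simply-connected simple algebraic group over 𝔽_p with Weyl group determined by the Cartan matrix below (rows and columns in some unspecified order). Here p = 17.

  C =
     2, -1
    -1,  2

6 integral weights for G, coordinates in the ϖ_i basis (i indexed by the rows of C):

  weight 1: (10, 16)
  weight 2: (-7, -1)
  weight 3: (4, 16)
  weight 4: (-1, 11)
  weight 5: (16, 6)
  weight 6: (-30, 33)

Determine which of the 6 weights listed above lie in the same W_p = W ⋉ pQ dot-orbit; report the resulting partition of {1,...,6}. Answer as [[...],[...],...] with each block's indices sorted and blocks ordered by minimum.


Type A_2, rank 2, |W|=6; reorder rows/cols to standard.

Folding the 6 weights λ_j+ρ into Ā_17 (reps in the given 2-coord order):

    1: (0, 6)
    2: (0, 6)
    3: (0, 12)
    4: (0, 12)
    5: (10, 0)
    6: (0, 12)

These 6 weights hit 3 W_17-dot-orbits; sizes (2, 3, 1):

[[1, 2], [3, 4, 6], [5]]


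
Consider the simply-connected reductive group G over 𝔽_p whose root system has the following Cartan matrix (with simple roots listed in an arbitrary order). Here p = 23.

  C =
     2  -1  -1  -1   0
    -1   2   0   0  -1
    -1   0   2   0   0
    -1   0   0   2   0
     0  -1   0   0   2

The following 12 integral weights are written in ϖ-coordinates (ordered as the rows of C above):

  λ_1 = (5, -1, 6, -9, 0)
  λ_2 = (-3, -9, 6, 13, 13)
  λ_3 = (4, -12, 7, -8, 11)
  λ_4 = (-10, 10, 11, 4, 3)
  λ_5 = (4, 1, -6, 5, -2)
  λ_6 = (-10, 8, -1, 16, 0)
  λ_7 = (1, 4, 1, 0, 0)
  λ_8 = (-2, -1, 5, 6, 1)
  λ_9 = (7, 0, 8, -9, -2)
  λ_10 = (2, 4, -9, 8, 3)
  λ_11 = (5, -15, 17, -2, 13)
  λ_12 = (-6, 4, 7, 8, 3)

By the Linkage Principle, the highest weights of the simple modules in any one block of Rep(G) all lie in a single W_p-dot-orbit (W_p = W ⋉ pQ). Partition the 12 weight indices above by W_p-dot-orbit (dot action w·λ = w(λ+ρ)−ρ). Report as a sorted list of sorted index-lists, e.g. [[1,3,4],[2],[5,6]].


Root system D_5: the 5×5 matrix C matches after relabeling.

Alcove-folded reps (p=23, 12 weights, presented ϖ-order):

    λ_1+ρ ↦ (0, 1, 5, 6, 1)
    λ_2+ρ ↦ (5, 0, 3, 4, 4)
    λ_3+ρ ↦ (0, 1, 5, 6, 1)
    λ_4+ρ ↦ (5, 0, 3, 4, 4)
    λ_5+ρ ↦ (0, 1, 5, 6, 1)
    λ_6+ρ ↦ (0, 0, 9, 8, 1)
    λ_7+ρ ↦ (2, 5, 2, 1, 1)
    λ_8+ρ ↦ (0, 1, 5, 6, 1)
    λ_9+ρ ↦ (0, 0, 9, 8, 1)
    λ_10+ρ ↦ (5, 0, 3, 4, 4)
    λ_11+ρ ↦ (0, 0, 9, 8, 1)
    λ_12+ρ ↦ (5, 0, 3, 4, 4)

4 distinct reps among the 12 weights ⇒ 4 W_23-linkage classes:

[[1, 3, 5, 8], [2, 4, 10, 12], [6, 9, 11], [7]]


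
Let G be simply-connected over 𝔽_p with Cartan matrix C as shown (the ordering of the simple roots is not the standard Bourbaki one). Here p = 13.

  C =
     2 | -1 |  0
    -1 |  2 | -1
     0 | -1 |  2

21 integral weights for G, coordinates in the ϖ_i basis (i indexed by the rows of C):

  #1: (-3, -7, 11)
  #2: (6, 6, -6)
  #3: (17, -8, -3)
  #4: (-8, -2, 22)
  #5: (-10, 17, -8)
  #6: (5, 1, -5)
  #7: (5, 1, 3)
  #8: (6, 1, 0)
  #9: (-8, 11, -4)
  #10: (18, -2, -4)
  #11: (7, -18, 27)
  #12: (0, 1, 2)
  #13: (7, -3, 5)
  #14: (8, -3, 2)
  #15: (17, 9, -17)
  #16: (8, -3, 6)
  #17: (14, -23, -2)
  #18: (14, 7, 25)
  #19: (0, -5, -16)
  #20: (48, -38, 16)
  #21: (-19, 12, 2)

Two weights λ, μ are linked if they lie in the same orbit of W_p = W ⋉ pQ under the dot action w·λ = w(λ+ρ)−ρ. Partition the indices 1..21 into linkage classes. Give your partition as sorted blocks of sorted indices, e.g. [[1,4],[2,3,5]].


Type A_3, rank 3, |W|=24; reorder rows/cols to standard.

Each λ_j+ρ reduced to Ā_13; 3-tuples below use C's row order:

  λ_1 → (6, 2, 4)
  λ_2 → (6, 2, 4)
  λ_3 → (4, 2, 2)
  λ_4 → (7, 2, 3)
  λ_5 → (4, 2, 2)
  λ_6 → (4, 2, 2)
  λ_7 → (6, 2, 4)
  λ_8 → (7, 2, 1)
  λ_9 → (7, 2, 3)
  λ_10 → (7, 2, 3)
  λ_11 → (4, 2, 2)
  λ_12 → (1, 2, 3)
  λ_13 → (6, 2, 4)
  λ_14 → (7, 2, 1)
  λ_15 → (1, 2, 3)
  λ_16 → (6, 2, 4)
  λ_17 → (7, 2, 3)
  λ_18 → (8, 0, 3)
  λ_19 → (7, 2, 3)
  λ_20 → (7, 2, 1)
  λ_21 → (8, 0, 3)

6 distinct reps among the 21 weights ⇒ 6 W_13-linkage classes:

[[1, 2, 7, 13, 16], [3, 5, 6, 11], [4, 9, 10, 17, 19], [8, 14, 20], [12, 15], [18, 21]]


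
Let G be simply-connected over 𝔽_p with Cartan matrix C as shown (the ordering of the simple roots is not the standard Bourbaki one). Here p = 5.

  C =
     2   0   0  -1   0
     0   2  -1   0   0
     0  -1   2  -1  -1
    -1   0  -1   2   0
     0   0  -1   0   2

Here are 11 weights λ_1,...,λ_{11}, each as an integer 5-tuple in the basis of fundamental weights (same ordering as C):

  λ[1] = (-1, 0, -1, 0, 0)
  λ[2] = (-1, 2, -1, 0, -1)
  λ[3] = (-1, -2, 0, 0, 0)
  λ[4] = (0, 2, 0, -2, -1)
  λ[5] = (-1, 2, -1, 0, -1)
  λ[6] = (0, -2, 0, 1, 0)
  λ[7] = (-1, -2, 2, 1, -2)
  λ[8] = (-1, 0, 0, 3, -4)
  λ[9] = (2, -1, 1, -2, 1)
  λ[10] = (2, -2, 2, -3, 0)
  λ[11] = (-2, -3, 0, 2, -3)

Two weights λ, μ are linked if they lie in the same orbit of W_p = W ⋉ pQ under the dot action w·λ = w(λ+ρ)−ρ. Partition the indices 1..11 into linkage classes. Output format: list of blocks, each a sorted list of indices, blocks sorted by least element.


Dynkin diagram of C (from the 8 off-diagonal −1 entries): D_5.

Alcove-folded reps (p=5, 11 weights, presented ϖ-order):

  λ_1 → (0, 1, 0, 1, 1);  λ_2 → (0, 3, 0, 1, 0);  λ_3 → (0, 1, 0, 1, 1);  λ_4 → (0, 3, 0, 1, 0);  λ_5 → (0, 3, 0, 1, 0);  λ_6 → (1, 1, 0, 0, 1);  λ_7 → (1, 1, 0, 0, 1);  λ_8 → (1, 1, 0, 0, 1);  λ_9 → (0, 1, 0, 1, 1);  λ_10 → (1, 1, 0, 0, 1);  λ_11 → (0, 1, 0, 1, 1)

3 distinct reps among the 11 weights ⇒ 3 W_5-linkage classes:

[[1, 3, 9, 11], [2, 4, 5], [6, 7, 8, 10]]


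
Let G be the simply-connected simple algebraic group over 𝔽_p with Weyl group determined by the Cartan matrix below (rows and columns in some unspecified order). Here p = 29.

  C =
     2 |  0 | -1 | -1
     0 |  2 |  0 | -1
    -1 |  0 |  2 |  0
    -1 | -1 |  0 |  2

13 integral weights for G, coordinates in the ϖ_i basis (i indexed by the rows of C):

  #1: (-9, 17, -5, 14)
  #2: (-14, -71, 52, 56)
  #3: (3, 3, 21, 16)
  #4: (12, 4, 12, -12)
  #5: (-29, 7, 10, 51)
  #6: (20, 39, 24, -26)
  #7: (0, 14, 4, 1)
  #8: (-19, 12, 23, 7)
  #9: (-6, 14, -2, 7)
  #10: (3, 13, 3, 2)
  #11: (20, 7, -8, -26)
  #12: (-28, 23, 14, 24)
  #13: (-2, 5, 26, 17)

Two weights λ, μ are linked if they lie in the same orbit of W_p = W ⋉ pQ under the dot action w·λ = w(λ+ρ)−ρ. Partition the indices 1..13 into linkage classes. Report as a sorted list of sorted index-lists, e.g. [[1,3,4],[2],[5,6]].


A_4 Cartan matrix, 4 simple roots permuted; ρ=(1,1,1,1).

Alcove-folded reps (p=29, 13 weights, presented ϖ-order):

  λ_1 → (4, 14, 4, 3)
  λ_2 → (1, 3, 10, 13)
  λ_3 → (4, 14, 4, 3)
  λ_4 → (2, 6, 13, 5)
  λ_5 → (1, 15, 5, 2)
  λ_6 → (4, 14, 4, 3)
  λ_7 → (1, 15, 5, 2)
  λ_8 → (8, 3, 6, 10)
  λ_9 → (1, 15, 5, 2)
  λ_10 → (4, 14, 4, 3)
  λ_11 → (4, 14, 4, 3)
  λ_12 → (5, 2, 8, 2)
  λ_13 → (1, 15, 5, 2)

The 13 indices split into 6 linkage classes (same alcove rep ⇔ same W_29-dot-orbit):

[[1, 3, 6, 10, 11], [2], [4], [5, 7, 9, 13], [8], [12]]


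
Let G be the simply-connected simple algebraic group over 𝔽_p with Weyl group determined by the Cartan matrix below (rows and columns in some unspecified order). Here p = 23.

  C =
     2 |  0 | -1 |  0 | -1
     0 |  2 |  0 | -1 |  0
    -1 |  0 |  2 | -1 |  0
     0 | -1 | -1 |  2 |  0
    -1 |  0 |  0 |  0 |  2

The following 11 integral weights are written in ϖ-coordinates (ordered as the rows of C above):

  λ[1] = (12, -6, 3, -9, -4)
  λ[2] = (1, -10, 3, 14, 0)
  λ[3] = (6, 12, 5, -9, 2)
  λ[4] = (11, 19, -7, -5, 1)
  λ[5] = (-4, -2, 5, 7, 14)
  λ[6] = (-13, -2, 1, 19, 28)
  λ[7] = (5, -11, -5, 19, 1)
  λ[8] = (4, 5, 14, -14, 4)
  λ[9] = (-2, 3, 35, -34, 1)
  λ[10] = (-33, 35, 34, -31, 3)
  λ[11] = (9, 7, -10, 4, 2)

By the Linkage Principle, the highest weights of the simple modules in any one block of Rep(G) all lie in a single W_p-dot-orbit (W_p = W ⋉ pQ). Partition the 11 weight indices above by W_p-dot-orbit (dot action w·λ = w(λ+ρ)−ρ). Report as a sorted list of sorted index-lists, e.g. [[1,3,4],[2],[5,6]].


Type A_5, rank 5, |W|=720; reorder rows/cols to standard.

λ_j+ρ reflected into Ā_23 (⟨·,θ^∨⟩≤23); 5-tuples as given:

    λ_1 → (1, 4, 5, 4, 3)
    λ_2 → (2, 9, 4, 6, 1)
    λ_3 → (5, 5, 2, 6, 3)
    λ_4 → (2, 9, 4, 6, 1)
    λ_5 → (3, 2, 3, 5, 9)
    λ_6 → (2, 9, 4, 6, 1)
    λ_7 → (2, 9, 4, 6, 1)
    λ_8 → (5, 5, 2, 6, 3)
    λ_9 → (2, 9, 4, 6, 1)
    λ_10 → (5, 4, 5, 0, 6)
    λ_11 → (1, 4, 5, 4, 3)

5 distinct reps among the 11 weights ⇒ 5 W_23-linkage classes:

[[1, 11], [2, 4, 6, 7, 9], [3, 8], [5], [10]]


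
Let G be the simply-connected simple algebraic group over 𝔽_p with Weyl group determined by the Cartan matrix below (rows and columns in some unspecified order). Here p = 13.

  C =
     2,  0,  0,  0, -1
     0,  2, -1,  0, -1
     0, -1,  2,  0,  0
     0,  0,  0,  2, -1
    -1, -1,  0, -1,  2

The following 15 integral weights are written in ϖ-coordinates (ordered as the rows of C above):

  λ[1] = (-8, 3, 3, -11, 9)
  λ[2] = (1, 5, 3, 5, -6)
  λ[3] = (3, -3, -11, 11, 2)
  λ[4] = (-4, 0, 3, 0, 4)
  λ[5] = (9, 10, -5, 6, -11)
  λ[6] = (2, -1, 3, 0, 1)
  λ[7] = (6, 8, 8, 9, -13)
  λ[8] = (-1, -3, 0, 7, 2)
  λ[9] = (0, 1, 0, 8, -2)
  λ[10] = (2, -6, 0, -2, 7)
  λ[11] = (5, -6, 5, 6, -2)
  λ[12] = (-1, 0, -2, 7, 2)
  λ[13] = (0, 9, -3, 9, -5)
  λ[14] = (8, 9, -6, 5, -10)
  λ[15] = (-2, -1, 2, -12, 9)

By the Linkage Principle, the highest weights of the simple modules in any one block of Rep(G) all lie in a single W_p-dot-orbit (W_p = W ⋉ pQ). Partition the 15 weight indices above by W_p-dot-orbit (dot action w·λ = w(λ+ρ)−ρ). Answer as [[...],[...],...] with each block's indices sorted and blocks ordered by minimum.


Cartan matrix: type D_5 (|W|=1920); un-permuting the 5 rows.

Ā_13 reps of the 15 weights (D_5, coords as presented):

  λ_1 → (0, 1, 1, 3, 2);  λ_2 → (3, 0, 4, 1, 2);  λ_3 → (3, 0, 4, 1, 2);  λ_4 → (3, 0, 4, 1, 2);  λ_5 → (0, 1, 1, 3, 2);  λ_6 → (3, 0, 4, 1, 2);  λ_7 → (0, 1, 1, 3, 2);  λ_8 → (0, 1, 1, 8, 1);  λ_9 → (0, 1, 1, 8, 1);  λ_10 → (3, 0, 4, 1, 2);  λ_11 → (0, 1, 0, 1, 5);  λ_12 → (0, 1, 1, 8, 1);  λ_13 → (0, 1, 1, 3, 2);  λ_14 → (0, 1, 1, 3, 2);  λ_15 → (0, 1, 1, 8, 1)

4 distinct reps among the 15 weights ⇒ 4 W_13-linkage classes:

[[1, 5, 7, 13, 14], [2, 3, 4, 6, 10], [8, 9, 12, 15], [11]]


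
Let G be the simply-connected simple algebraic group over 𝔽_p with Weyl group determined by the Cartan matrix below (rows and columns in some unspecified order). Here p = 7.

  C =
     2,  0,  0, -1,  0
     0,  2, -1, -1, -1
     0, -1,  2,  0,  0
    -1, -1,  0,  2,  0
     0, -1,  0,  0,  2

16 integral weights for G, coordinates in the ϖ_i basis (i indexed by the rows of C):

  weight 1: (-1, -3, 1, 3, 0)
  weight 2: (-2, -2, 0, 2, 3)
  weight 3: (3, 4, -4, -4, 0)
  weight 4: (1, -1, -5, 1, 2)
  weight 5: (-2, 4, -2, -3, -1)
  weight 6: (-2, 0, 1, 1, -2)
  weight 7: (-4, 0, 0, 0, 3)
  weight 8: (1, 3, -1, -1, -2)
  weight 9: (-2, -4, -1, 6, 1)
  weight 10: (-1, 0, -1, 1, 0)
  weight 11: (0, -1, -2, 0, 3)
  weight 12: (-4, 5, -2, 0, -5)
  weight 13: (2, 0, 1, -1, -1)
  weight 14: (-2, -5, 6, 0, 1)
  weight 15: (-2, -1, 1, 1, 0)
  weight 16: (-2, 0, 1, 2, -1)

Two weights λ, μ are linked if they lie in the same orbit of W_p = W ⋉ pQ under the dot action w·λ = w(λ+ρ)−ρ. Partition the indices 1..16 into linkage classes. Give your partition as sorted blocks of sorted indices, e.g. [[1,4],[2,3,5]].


C ↔ D_5 under row/col permutation; |W(D_5)| = 1920.

Ā_7 reps of the 16 weights (D_5, coords as presented):

  1: (0, 1, 0, 2, 1)
  2: (1, 1, 0, 0, 3)
  3: (1, 1, 2, 0, 0)
  4: (0, 1, 0, 2, 1)
  5: (2, 1, 1, 1, 0)
  6: (1, 0, 2, 1, 1)
  7: (1, 1, 0, 0, 3)
  8: (0, 1, 0, 2, 1)
  9: (1, 1, 2, 0, 0)
  10: (0, 1, 0, 2, 1)
  11: (1, 1, 0, 0, 3)
  12: (1, 1, 0, 0, 3)
  13: (3, 1, 2, 0, 0)
  14: (2, 1, 1, 1, 0)
  15: (1, 0, 2, 1, 1)
  16: (1, 1, 2, 0, 0)

Partition of {1..16} into 6 W_7-dot-orbits:

[[1, 4, 8, 10], [2, 7, 11, 12], [3, 9, 16], [5, 14], [6, 15], [13]]


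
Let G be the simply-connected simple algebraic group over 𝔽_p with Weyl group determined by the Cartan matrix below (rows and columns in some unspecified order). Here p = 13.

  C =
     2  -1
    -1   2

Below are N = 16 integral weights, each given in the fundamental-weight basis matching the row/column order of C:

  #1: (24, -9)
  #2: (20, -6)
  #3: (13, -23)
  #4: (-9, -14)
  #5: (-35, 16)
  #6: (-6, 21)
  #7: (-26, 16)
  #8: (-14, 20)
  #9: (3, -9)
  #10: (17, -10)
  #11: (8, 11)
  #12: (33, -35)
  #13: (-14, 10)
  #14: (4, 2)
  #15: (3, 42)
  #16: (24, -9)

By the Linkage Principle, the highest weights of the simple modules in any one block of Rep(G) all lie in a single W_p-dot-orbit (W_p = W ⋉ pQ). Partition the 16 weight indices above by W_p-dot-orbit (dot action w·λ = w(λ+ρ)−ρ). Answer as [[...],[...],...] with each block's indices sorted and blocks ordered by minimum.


C ↔ A_2 under row/col permutation; |W(A_2)| = 6.

Each λ_j+ρ reduced to Ā_13; 2-tuples below use C's row order:

  λ_1+ρ ↦ (1, 4)
  λ_2+ρ ↦ (5, 3)
  λ_3+ρ ↦ (1, 4)
  λ_4+ρ ↦ (5, 0)
  λ_5+ρ ↦ (4, 4)
  λ_6+ρ ↦ (4, 4)
  λ_7+ρ ↦ (1, 4)
  λ_8+ρ ↦ (5, 0)
  λ_9+ρ ↦ (4, 4)
  λ_10+ρ ↦ (4, 4)
  λ_11+ρ ↦ (1, 4)
  λ_12+ρ ↦ (5, 0)
  λ_13+ρ ↦ (11, 2)
  λ_14+ρ ↦ (5, 3)
  λ_15+ρ ↦ (4, 4)
  λ_16+ρ ↦ (1, 4)

5 distinct reps among the 16 weights ⇒ 5 W_13-linkage classes:

[[1, 3, 7, 11, 16], [2, 14], [4, 8, 12], [5, 6, 9, 10, 15], [13]]


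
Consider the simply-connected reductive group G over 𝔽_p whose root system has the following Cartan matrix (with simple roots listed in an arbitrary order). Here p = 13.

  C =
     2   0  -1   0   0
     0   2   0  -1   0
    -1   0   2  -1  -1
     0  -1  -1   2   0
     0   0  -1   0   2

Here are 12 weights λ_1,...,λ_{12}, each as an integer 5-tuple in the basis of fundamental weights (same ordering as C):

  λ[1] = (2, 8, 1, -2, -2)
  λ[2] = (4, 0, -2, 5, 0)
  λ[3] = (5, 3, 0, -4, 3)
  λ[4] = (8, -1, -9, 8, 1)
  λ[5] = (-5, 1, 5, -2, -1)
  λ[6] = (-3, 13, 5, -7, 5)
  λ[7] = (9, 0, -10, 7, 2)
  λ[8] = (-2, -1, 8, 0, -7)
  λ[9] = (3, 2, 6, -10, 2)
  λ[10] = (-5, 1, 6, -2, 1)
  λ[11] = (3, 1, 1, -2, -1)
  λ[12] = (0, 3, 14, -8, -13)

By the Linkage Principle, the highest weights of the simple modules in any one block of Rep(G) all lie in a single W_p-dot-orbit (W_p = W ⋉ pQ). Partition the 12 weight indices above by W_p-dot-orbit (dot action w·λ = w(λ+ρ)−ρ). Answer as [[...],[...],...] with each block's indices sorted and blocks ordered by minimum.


Type D_5, rank 5, |W|=1920; reorder rows/cols to standard.

Each λ_j+ρ reduced to Ā_13; 5-tuples below use C's row order:

  1: (3, 8, 0, 0, 1) · 2: (4, 1, 1, 1, 0) · 3: (4, 1, 2, 1, 2) · 4: (1, 0, 2, 1, 6) · 5: (4, 1, 1, 1, 0) · 6: (4, 1, 1, 1, 0) · 7: (1, 0, 2, 1, 6) · 8: (1, 0, 2, 1, 6) · 9: (2, 5, 1, 1, 1) · 10: (4, 1, 2, 1, 2) · 11: (4, 1, 1, 1, 0) · 12: (1, 0, 2, 1, 6)

Partition of {1..12} into 5 W_13-dot-orbits:

[[1], [2, 5, 6, 11], [3, 10], [4, 7, 8, 12], [9]]


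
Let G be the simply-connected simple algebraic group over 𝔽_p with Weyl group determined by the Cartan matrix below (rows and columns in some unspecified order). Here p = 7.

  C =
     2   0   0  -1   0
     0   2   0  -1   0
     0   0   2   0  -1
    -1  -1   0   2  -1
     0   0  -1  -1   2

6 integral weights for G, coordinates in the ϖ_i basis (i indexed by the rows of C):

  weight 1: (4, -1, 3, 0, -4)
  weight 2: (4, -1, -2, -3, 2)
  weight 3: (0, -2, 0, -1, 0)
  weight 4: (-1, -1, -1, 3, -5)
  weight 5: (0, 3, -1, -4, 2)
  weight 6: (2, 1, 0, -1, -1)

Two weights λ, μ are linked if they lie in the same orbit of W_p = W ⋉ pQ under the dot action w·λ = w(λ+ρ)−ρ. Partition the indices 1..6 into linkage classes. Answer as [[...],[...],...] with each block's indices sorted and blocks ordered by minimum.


D_5 Cartan matrix, 5 simple roots permuted; ρ=(1,1,1,1,1).

W_7-reps of the 6 weights in Ā_7 (same 5-coord order as C):

  λ_1 → (3, 2, 1, 0, 0)
  λ_2 → (3, 2, 1, 0, 0)
  λ_3 → (0, 0, 1, 1, 0)
  λ_4 → (0, 0, 4, 0, 0)
  λ_5 → (2, 1, 0, 1, 0)
  λ_6 → (3, 2, 1, 0, 0)

Linkage partition of the 6 weights (4 classes, p=7):

[[1, 2, 6], [3], [4], [5]]


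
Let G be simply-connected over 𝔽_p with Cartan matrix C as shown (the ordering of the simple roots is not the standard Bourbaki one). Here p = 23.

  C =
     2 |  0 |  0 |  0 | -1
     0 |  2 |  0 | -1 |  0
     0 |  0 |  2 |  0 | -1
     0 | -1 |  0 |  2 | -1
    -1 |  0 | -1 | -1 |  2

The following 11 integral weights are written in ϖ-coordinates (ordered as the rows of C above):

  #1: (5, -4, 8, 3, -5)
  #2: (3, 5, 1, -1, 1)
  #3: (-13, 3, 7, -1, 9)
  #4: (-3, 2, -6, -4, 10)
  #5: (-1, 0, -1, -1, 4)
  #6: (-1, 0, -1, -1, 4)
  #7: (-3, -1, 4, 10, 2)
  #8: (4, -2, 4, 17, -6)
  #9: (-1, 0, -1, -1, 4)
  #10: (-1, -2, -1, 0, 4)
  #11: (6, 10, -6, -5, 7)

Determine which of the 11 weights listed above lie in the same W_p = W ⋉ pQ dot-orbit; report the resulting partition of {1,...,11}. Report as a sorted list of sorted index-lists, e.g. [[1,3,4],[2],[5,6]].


Type D_5, rank 5, |W|=1920; reorder rows/cols to standard.

Each λ_j+ρ reduced to Ā_23; 5-tuples below use C's row order:

    λ_1+ρ ↦ (2, 0, 5, 3, 1)
    λ_2+ρ ↦ (4, 6, 2, 0, 2)
    λ_3+ρ ↦ (10, 2, 6, 2, 0)
    λ_4+ρ ↦ (2, 0, 5, 3, 1)
    λ_5+ρ ↦ (0, 1, 0, 0, 5)
    λ_6+ρ ↦ (0, 1, 0, 0, 5)
    λ_7+ρ ↦ (2, 0, 5, 3, 1)
    λ_8+ρ ↦ (0, 1, 0, 0, 5)
    λ_9+ρ ↦ (0, 1, 0, 0, 5)
    λ_10+ρ ↦ (0, 1, 0, 0, 5)
    λ_11+ρ ↦ (6, 7, 4, 1, 1)

5 distinct reps among the 11 weights ⇒ 5 W_23-linkage classes:

[[1, 4, 7], [2], [3], [5, 6, 8, 9, 10], [11]]


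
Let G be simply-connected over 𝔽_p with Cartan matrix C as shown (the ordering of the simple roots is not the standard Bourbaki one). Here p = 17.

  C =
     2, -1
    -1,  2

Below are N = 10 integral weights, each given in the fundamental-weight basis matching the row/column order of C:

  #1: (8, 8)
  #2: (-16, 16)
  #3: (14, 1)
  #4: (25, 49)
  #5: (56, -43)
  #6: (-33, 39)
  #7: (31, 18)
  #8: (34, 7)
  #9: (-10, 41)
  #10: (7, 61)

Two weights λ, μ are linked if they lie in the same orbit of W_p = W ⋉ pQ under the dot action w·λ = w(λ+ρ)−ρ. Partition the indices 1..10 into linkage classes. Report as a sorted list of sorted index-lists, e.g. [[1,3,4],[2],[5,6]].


Dynkin diagram of C (from the 2 off-diagonal −1 entries): A_2.

Alcove-folded reps (p=17, 10 weights, presented ϖ-order):

  λ_1 → (8, 8) · λ_2 → (15, 2) · λ_3 → (15, 2) · λ_4 → (8, 8) · λ_5 → (6, 9) · λ_6 → (6, 9) · λ_7 → (15, 2) · λ_8 → (8, 8) · λ_9 → (8, 8) · λ_10 → (6, 9)

The 10 indices split into 3 linkage classes (same alcove rep ⇔ same W_17-dot-orbit):

[[1, 4, 8, 9], [2, 3, 7], [5, 6, 10]]


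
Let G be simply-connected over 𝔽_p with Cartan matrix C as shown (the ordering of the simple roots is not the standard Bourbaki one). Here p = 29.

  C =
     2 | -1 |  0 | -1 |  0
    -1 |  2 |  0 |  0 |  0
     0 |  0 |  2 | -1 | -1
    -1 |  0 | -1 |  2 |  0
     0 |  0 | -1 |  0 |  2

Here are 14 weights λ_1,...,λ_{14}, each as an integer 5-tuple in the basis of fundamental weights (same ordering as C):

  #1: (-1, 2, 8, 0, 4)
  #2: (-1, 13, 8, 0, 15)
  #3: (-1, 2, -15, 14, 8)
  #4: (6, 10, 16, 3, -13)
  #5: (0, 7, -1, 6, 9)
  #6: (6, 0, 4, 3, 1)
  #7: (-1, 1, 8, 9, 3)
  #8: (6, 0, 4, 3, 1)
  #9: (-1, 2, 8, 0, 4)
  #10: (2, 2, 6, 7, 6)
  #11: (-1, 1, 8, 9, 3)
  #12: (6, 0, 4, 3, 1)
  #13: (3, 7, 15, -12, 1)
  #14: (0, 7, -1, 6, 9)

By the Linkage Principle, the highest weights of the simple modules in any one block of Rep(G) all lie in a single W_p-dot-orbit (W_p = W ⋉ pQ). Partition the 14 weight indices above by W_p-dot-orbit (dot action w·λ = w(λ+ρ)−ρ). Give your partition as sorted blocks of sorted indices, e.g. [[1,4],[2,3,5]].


Type A_5, rank 5, |W|=720; reorder rows/cols to standard.

W_29-reps of the 14 weights in Ā_29 (same 5-coord order as C):

  [1] (0, 3, 9, 1, 5);  [2] (0, 3, 9, 1, 5);  [3] (0, 3, 9, 1, 5);  [4] (7, 1, 5, 4, 2);  [5] (1, 8, 0, 7, 10);  [6] (7, 1, 5, 4, 2);  [7] (0, 2, 9, 10, 4);  [8] (7, 1, 5, 4, 2);  [9] (0, 3, 9, 1, 5);  [10] (3, 3, 7, 8, 7);  [11] (0, 2, 9, 10, 4);  [12] (7, 1, 5, 4, 2);  [13] (7, 1, 5, 4, 2);  [14] (1, 8, 0, 7, 10)

Grouping the 14 weights by Ā_29-representative: 5 linkage classes.

[[1, 2, 3, 9], [4, 6, 8, 12, 13], [5, 14], [7, 11], [10]]


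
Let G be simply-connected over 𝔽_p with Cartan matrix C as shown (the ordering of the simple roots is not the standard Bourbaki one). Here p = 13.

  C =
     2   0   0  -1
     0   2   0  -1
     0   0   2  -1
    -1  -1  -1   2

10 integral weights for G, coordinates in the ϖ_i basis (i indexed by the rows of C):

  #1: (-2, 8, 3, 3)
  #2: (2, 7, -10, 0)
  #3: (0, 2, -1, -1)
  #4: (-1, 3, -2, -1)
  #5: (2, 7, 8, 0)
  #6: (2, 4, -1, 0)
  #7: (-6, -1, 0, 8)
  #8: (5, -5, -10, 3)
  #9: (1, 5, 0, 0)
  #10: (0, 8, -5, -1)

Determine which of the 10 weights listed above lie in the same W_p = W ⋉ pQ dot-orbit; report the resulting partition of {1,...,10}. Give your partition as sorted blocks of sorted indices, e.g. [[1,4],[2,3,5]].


Dynkin diagram of C (from the 6 off-diagonal −1 entries): D_4.

Alcove-folded reps (p=13, 10 weights, presented ϖ-order):

  1: (3, 5, 0, 1);  2: (5, 0, 1, 3);  3: (1, 3, 0, 0);  4: (1, 3, 0, 0);  5: (5, 0, 1, 3);  6: (3, 5, 0, 1);  7: (5, 0, 1, 3);  8: (3, 5, 0, 1);  9: (2, 6, 1, 1);  10: (3, 5, 0, 1)

Linkage partition of the 10 weights (4 classes, p=13):

[[1, 6, 8, 10], [2, 5, 7], [3, 4], [9]]
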